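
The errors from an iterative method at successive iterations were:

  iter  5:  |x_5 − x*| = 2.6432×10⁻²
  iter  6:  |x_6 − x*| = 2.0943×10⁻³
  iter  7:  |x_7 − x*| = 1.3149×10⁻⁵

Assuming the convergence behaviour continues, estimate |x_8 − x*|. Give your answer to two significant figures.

First estimate the order: p ≈ ln(|x_7 − x*|/|x_6 − x*|) / ln(|x_6 − x*|/|x_5 − x*|) = ln(1.3149×10⁻⁵/2.0943×10⁻³)/ln(2.0943×10⁻³/2.6432×10⁻²) = ln(0.00627847)/ln(0.0792335) ≈ 2.0000.
Then |x_8 − x*| ≈ |x_7 − x*|·(|x_7 − x*|/|x_6 − x*|)^p = 1.3149×10⁻⁵·(0.00627847)^2.0000 = 1.3149×10⁻⁵·3.94192e-05 ≈ 5.183e-10.

5.2e-10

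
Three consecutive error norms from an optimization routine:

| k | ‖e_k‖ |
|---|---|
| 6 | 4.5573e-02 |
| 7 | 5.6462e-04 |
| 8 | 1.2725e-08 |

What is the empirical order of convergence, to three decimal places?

p ≈ ln(‖e_8‖/‖e_7‖) / ln(‖e_7‖/‖e_6‖)
  = ln(1.2725e-08/5.6462e-04) / ln(5.6462e-04/4.5573e-02)
  = ln(2.25373e-05) / ln(0.0123894)
  = -10.700339 / -4.390914 ≈ 2.436927

2.437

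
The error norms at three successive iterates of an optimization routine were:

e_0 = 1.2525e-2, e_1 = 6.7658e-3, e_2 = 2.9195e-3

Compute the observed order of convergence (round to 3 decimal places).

p ≈ ln(e_2/e_1) / ln(e_1/e_0)
  = ln(2.9195e-3/6.7658e-3) / ln(6.7658e-3/1.2525e-2)
  = ln(0.431508) / ln(0.540184)
  = -0.840469 / -0.615845 ≈ 1.364741

1.365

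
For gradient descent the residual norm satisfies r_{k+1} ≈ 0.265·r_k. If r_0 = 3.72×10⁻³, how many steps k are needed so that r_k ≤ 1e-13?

19

After k steps, r_k ≈ 3.72×10⁻³·0.265^k.
Need 0.265^k ≤ 1e-13/3.72×10⁻³ = 2.68817e-11.
k ≥ ln(2.68817e-11)/ln(0.265) = -24.3396/-1.32803 = 18.328.
Smallest integer k = 19.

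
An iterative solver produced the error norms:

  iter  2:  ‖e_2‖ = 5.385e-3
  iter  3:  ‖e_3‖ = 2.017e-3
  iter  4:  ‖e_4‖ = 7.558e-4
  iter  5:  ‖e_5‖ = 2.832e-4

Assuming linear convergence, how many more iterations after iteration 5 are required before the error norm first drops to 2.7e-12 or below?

19

Rate ρ ≈ ‖e_5‖/‖e_4‖ = 2.832e-4/7.558e-4 = 0.3747.
After j more steps, ‖e_{5+j}‖ ≈ 2.832e-4·ρ^j; need ρ^j ≤ 2.7e-12/2.832e-4 = 9.5339e-09.
j ≥ ln(9.5339e-09)/ln(0.3747) = -18.4684/-0.98163 = 18.814.
So 19 more iterations are needed.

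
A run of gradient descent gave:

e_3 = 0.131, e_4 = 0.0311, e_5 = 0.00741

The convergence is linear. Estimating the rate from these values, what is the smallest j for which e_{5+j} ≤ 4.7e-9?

10

Rate ρ ≈ e_5/e_4 = 0.00741/0.0311 = 0.2383.
After j more steps, e_{5+j} ≈ 0.00741·ρ^j; need ρ^j ≤ 4.7e-9/0.00741 = 6.34278e-07.
j ≥ ln(6.34278e-07)/ln(0.2383) = -14.2708/-1.43422 = 9.950.
So 10 more iterations are needed.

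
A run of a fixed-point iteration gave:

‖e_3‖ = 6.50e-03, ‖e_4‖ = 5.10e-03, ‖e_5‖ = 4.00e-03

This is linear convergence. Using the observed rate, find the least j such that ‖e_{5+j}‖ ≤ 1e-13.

Rate ρ ≈ ‖e_5‖/‖e_4‖ = 4.00e-03/5.10e-03 = 0.7843.
After j more steps, ‖e_{5+j}‖ ≈ 4.00e-03·ρ^j; need ρ^j ≤ 1e-13/4.00e-03 = 2.5e-11.
j ≥ ln(2.5e-11)/ln(0.7843) = -24.4121/-0.24296 = 100.478.
So 101 more iterations are needed.

101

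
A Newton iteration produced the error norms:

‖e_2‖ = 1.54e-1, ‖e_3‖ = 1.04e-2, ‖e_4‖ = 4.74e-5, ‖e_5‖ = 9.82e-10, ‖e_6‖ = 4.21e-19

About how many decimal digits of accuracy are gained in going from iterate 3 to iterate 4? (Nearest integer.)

2

Digits gained ≈ log₁₀(‖e_3‖/‖e_4‖) = log₁₀(1.04e-2/4.74e-5) = log₁₀(219.409) ≈ 2.341.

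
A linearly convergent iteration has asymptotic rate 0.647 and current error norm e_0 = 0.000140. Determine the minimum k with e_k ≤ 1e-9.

28

After k steps, e_k ≈ 0.000140·0.647^k.
Need 0.647^k ≤ 1e-9/0.000140 = 7.14286e-06.
k ≥ ln(7.14286e-06)/ln(0.647) = -11.8494/-0.43541 = 27.214.
Smallest integer k = 28.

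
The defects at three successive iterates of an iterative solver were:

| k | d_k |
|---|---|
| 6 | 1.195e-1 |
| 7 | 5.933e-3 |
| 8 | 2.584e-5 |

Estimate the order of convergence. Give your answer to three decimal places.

1.810

p ≈ ln(d_8/d_7) / ln(d_7/d_6)
  = ln(2.584e-5/5.933e-3) / ln(5.933e-3/1.195e-1)
  = ln(0.0043553) / ln(0.0496485)
  = -5.436362 / -3.002787 ≈ 1.810439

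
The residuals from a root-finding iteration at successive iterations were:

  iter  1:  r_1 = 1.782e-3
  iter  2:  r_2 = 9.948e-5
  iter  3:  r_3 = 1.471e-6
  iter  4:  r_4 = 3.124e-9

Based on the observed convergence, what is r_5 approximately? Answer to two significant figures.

First estimate the order: p ≈ ln(r_4/r_3) / ln(r_3/r_2) = ln(3.124e-9/1.471e-6)/ln(1.471e-6/9.948e-5) = ln(0.00212373)/ln(0.0147869) ≈ 1.4605.
Then r_5 ≈ r_4·(r_4/r_3)^p = 3.124e-9·(0.00212373)^1.4605 = 3.124e-9·0.000124804 ≈ 3.899e-13.

3.9e-13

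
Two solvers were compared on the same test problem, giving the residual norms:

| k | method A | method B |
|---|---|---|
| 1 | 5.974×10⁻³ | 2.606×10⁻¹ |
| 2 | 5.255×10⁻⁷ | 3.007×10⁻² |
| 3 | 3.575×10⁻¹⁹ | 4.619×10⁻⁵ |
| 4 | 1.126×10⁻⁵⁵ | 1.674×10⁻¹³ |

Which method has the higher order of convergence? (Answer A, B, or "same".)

Method A: p ≈ ln(1.126×10⁻⁵⁵/3.575×10⁻¹⁹)/ln(3.575×10⁻¹⁹/5.255×10⁻⁷) ≈ 3.00.
Method B: p ≈ ln(1.674×10⁻¹³/4.619×10⁻⁵)/ln(4.619×10⁻⁵/3.007×10⁻²) ≈ 3.00.
Both orders ≈ 3.0 — effectively the same.

same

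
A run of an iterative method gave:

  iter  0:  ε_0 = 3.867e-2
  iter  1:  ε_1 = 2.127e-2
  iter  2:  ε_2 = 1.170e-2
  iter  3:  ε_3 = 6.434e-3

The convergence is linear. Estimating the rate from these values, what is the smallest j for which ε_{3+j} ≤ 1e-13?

42

Rate ρ ≈ ε_3/ε_2 = 6.434e-3/1.170e-2 = 0.5499.
After j more steps, ε_{3+j} ≈ 6.434e-3·ρ^j; need ρ^j ≤ 1e-13/6.434e-3 = 1.55424e-11.
j ≥ ln(1.55424e-11)/ln(0.5499) = -24.8874/-0.59802 = 41.616.
So 42 more iterations are needed.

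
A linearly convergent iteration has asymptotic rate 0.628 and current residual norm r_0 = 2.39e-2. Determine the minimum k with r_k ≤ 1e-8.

32

After k steps, r_k ≈ 2.39e-2·0.628^k.
Need 0.628^k ≤ 1e-8/2.39e-2 = 4.1841e-07.
k ≥ ln(4.1841e-07)/ln(0.628) = -14.6868/-0.46522 = 31.570.
Smallest integer k = 32.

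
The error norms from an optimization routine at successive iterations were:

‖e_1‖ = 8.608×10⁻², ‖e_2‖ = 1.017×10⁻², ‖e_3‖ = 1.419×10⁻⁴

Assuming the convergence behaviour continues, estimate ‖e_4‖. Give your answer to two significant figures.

First estimate the order: p ≈ ln(‖e_3‖/‖e_2‖) / ln(‖e_2‖/‖e_1‖) = ln(1.419×10⁻⁴/1.017×10⁻²)/ln(1.017×10⁻²/8.608×10⁻²) = ln(0.0139528)/ln(0.118146) ≈ 2.0002.
Then ‖e_4‖ ≈ ‖e_3‖·(‖e_3‖/‖e_2‖)^p = 1.419×10⁻⁴·(0.0139528)^2.0002 = 1.419×10⁻⁴·0.000194514 ≈ 2.76e-08.

2.8e-8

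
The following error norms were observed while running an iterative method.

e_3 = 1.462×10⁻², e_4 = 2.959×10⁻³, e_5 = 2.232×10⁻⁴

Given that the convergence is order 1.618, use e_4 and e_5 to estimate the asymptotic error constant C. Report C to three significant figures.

C ≈ e_5 / e_4^1.618
  = 2.232×10⁻⁴ / (2.959×10⁻³)^1.618
  = 2.232×10⁻⁴ / 8.09678e-05 ≈ 2.7567

2.76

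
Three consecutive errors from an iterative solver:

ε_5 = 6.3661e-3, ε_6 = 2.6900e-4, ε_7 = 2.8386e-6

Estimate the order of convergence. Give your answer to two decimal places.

1.44

p ≈ ln(ε_7/ε_6) / ln(ε_6/ε_5)
  = ln(2.8386e-6/2.6900e-4) / ln(2.6900e-4/6.3661e-3)
  = ln(0.0105524) / ln(0.0422551)
  = -4.55140 / -3.16403 ≈ 1.43848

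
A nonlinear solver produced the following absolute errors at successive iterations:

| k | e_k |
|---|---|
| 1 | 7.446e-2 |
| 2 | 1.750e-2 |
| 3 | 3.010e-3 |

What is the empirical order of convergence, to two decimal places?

p ≈ ln(e_3/e_2) / ln(e_2/e_1)
  = ln(3.010e-3/1.750e-2) / ln(1.750e-2/7.446e-2)
  = ln(0.172) / ln(0.235026)
  = -1.76026 / -1.44806 ≈ 1.21560

1.22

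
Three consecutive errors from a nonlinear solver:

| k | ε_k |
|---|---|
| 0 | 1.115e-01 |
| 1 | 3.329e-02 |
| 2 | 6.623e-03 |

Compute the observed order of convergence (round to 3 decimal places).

p ≈ ln(ε_2/ε_1) / ln(ε_1/ε_0)
  = ln(6.623e-03/3.329e-02) / ln(3.329e-02/1.115e-01)
  = ln(0.198949) / ln(0.298565)
  = -1.614707 / -1.208768 ≈ 1.335829

1.336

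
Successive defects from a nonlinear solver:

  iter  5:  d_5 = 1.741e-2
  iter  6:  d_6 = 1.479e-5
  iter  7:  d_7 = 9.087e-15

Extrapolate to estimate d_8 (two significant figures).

2.1e-42

First estimate the order: p ≈ ln(d_7/d_6) / ln(d_6/d_5) = ln(9.087e-15/1.479e-5)/ln(1.479e-5/1.741e-2) = ln(6.14402e-10)/ln(0.000849512) ≈ 2.9997.
Then d_8 ≈ d_7·(d_7/d_6)^p = 9.087e-15·(6.14402e-10)^2.9997 = 9.087e-15·2.33411e-28 ≈ 2.121e-42.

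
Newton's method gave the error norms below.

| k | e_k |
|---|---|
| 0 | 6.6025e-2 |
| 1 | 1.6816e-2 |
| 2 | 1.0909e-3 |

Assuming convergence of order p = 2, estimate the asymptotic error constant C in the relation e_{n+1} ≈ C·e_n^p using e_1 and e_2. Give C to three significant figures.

C ≈ e_2 / e_1^2
  = 1.0909e-3 / (1.6816e-2)^2
  = 1.0909e-3 / 0.000282778 ≈ 3.8578

3.86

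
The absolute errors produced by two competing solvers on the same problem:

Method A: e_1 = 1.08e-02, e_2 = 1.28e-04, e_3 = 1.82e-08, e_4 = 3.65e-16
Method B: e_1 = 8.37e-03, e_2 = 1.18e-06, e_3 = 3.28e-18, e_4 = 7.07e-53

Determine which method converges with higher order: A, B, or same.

Method A: p ≈ ln(3.65e-16/1.82e-08)/ln(1.82e-08/1.28e-04) ≈ 2.00.
Method B: p ≈ ln(7.07e-53/3.28e-18)/ln(3.28e-18/1.18e-06) ≈ 3.00.
Method B has the higher order (≈3.0 vs ≈2.0).

B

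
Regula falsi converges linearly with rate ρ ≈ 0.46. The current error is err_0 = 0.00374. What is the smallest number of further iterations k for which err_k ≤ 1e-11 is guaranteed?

26

After k steps, err_k ≈ 0.00374·0.46^k.
Need 0.46^k ≤ 1e-11/0.00374 = 2.6738e-09.
k ≥ ln(2.6738e-09)/ln(0.46) = -19.7398/-0.77653 = 25.421.
Smallest integer k = 26.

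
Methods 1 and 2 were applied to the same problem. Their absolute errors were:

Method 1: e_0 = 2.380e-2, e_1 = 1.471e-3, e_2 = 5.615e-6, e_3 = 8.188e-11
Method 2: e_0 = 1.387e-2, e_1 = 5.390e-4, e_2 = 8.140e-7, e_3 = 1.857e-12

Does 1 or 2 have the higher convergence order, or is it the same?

Method 1: p ≈ ln(8.188e-11/5.615e-6)/ln(5.615e-6/1.471e-3) ≈ 2.00.
Method 2: p ≈ ln(1.857e-12/8.140e-7)/ln(8.140e-7/5.390e-4) ≈ 2.00.
Both orders ≈ 2.0 — effectively the same.

same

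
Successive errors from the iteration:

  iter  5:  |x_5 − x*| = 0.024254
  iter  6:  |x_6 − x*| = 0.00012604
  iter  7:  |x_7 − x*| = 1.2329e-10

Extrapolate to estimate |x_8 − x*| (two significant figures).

1.9e-26

First estimate the order: p ≈ ln(|x_7 − x*|/|x_6 − x*|) / ln(|x_6 − x*|/|x_5 − x*|) = ln(1.2329e-10/0.00012604)/ln(0.00012604/0.024254) = ln(9.78182e-07)/ln(0.00519667) ≈ 2.6308.
Then |x_8 − x*| ≈ |x_7 − x*|·(|x_7 − x*|/|x_6 − x*|)^p = 1.2329e-10·(9.78182e-07)^2.6308 = 1.2329e-10·1.5488e-16 ≈ 1.91e-26.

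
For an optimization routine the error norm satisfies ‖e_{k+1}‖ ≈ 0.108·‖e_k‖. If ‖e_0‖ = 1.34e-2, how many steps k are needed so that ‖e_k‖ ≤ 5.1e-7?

5

After k steps, ‖e_k‖ ≈ 1.34e-2·0.108^k.
Need 0.108^k ≤ 5.1e-7/1.34e-2 = 3.80597e-05.
k ≥ ln(3.80597e-05)/ln(0.108) = -10.1764/-2.22562 = 4.572.
Smallest integer k = 5.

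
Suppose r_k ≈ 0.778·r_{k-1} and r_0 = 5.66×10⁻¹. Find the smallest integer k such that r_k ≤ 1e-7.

62

After k steps, r_k ≈ 5.66×10⁻¹·0.778^k.
Need 0.778^k ≤ 1e-7/5.66×10⁻¹ = 1.76678e-07.
k ≥ ln(1.76678e-07)/ln(0.778) = -15.5489/-0.25103 = 61.940.
Smallest integer k = 62.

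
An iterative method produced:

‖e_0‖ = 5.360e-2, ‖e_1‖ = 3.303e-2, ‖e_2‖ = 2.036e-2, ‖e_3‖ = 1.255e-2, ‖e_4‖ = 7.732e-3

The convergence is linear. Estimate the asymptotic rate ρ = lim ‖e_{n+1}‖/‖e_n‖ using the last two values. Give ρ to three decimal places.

0.616

ρ ≈ ‖e_4‖/‖e_3‖ = 7.732e-3/1.255e-2 = 0.61610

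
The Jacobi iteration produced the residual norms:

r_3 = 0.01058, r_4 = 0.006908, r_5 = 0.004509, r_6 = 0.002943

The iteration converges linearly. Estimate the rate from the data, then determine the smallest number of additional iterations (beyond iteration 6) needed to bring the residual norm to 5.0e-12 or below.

Rate ρ ≈ r_6/r_5 = 0.002943/0.004509 = 0.6527.
After j more steps, r_{6+j} ≈ 0.002943·ρ^j; need ρ^j ≤ 5.0e-12/0.002943 = 1.69895e-09.
j ≥ ln(1.69895e-09)/ln(0.6527) = -20.1933/-0.42664 = 47.331.
So 48 more iterations are needed.

48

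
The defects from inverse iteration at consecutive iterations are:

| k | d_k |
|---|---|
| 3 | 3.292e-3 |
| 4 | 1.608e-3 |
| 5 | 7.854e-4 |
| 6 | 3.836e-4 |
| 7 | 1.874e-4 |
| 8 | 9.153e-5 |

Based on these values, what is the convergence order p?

Consecutive ratios: d_8/d_7 = 9.153e-5/1.874e-4 = 0.48842, d_7/d_6 = 1.874e-4/3.836e-4 = 0.48853.
p ≈ ln(0.48842)/ln(0.48853) = -0.7166/-0.7164 ≈ 1.00.
So the convergence is linear (order 1).

1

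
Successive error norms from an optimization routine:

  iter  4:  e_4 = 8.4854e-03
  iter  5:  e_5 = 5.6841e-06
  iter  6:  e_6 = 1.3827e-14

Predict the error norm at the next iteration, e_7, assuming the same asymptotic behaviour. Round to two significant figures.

First estimate the order: p ≈ ln(e_6/e_5) / ln(e_5/e_4) = ln(1.3827e-14/5.6841e-06)/ln(5.6841e-06/8.4854e-03) = ln(2.43258e-09)/ln(0.000669868) ≈ 2.7139.
Then e_7 ≈ e_6·(e_6/e_5)^p = 1.3827e-14·(2.43258e-09)^2.7139 = 1.3827e-14·4.19419e-24 ≈ 5.799e-38.

5.8e-38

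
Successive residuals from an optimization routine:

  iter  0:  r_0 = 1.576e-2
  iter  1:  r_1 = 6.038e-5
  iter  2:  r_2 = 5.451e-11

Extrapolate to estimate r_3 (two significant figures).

First estimate the order: p ≈ ln(r_2/r_1) / ln(r_1/r_0) = ln(5.451e-11/6.038e-5)/ln(6.038e-5/1.576e-2) = ln(9.02782e-07)/ln(0.00383122) ≈ 2.5011.
Then r_3 ≈ r_2·(r_2/r_1)^p = 5.451e-11·(9.02782e-07)^2.5011 = 5.451e-11·7.6262e-16 ≈ 4.157e-26.

4.2e-26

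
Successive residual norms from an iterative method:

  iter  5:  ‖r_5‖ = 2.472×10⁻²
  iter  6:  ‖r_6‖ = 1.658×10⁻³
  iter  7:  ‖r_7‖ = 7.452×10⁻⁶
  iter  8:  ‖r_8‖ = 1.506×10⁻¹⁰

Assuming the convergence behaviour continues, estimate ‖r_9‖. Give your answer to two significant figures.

6.2e-20

First estimate the order: p ≈ ln(‖r_8‖/‖r_7‖) / ln(‖r_7‖/‖r_6‖) = ln(1.506×10⁻¹⁰/7.452×10⁻⁶)/ln(7.452×10⁻⁶/1.658×10⁻³) = ln(2.02093e-05)/ln(0.00449457) ≈ 1.9999.
Then ‖r_9‖ ≈ ‖r_8‖·(‖r_8‖/‖r_7‖)^p = 1.506×10⁻¹⁰·(2.02093e-05)^1.9999 = 1.506×10⁻¹⁰·4.08858e-10 ≈ 6.157e-20.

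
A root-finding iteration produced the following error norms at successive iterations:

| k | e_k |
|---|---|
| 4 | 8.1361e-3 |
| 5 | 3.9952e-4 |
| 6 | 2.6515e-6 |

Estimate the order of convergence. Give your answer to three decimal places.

p ≈ ln(e_6/e_5) / ln(e_5/e_4)
  = ln(2.6515e-6/3.9952e-4) / ln(3.9952e-4/8.1361e-3)
  = ln(0.00663671) / ln(0.0491046)
  = -5.015139 / -3.013803 ≈ 1.664057

1.664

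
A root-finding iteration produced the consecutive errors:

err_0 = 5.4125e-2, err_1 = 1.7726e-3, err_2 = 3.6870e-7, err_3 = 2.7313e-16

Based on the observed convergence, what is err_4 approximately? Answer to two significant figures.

First estimate the order: p ≈ ln(err_3/err_2) / ln(err_2/err_1) = ln(2.7313e-16/3.6870e-7)/ln(3.6870e-7/1.7726e-3) = ln(7.40792e-10)/ln(0.000208) ≈ 2.4798.
Then err_4 ≈ err_3·(err_3/err_2)^p = 2.7313e-16·(7.40792e-10)^2.4798 = 2.7313e-16·2.28388e-23 ≈ 6.238e-39.

6.2e-39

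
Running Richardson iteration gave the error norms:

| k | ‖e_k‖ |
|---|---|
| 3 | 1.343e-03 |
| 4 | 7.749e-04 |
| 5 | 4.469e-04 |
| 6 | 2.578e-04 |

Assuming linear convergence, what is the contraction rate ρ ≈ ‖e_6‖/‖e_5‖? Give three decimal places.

ρ ≈ ‖e_6‖/‖e_5‖ = 2.578e-04/4.469e-04 = 0.57686

0.577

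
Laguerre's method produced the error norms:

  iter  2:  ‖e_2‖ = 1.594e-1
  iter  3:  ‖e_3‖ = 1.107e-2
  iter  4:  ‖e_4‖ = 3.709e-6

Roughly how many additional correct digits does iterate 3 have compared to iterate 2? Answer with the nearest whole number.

1

Digits gained ≈ log₁₀(‖e_2‖/‖e_3‖) = log₁₀(1.594e-1/1.107e-2) = log₁₀(14.3993) ≈ 1.158.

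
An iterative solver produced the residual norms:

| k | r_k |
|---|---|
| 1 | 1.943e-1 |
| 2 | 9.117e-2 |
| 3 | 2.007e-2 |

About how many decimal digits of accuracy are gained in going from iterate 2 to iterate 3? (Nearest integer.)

1

Digits gained ≈ log₁₀(r_2/r_3) = log₁₀(9.117e-2/2.007e-2) = log₁₀(4.5426) ≈ 0.657.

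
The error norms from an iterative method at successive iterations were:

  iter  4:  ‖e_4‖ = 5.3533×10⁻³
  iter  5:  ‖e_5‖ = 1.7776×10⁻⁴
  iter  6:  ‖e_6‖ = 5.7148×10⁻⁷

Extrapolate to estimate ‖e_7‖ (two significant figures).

First estimate the order: p ≈ ln(‖e_6‖/‖e_5‖) / ln(‖e_5‖/‖e_4‖) = ln(5.7148×10⁻⁷/1.7776×10⁻⁴)/ln(1.7776×10⁻⁴/5.3533×10⁻³) = ln(0.0032149)/ln(0.0332057) ≈ 1.6857.
Then ‖e_7‖ ≈ ‖e_6‖·(‖e_6‖/‖e_5‖)^p = 5.7148×10⁻⁷·(0.0032149)^1.6857 = 5.7148×10⁻⁷·6.27816e-05 ≈ 3.588e-11.

3.6e-11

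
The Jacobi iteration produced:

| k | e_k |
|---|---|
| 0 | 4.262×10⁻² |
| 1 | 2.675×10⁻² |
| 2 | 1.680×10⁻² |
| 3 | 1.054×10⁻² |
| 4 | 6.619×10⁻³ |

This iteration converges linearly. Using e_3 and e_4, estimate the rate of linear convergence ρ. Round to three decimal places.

ρ ≈ e_4/e_3 = 6.619×10⁻³/1.054×10⁻² = 0.62799

0.628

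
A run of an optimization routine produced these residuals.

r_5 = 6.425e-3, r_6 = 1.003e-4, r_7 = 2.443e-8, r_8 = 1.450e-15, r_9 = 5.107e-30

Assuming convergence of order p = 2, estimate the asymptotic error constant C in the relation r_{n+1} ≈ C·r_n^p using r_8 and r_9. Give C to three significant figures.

2.43

C ≈ r_9 / r_8^2
  = 5.107e-30 / (1.450e-15)^2
  = 5.107e-30 / 2.1025e-30 ≈ 2.429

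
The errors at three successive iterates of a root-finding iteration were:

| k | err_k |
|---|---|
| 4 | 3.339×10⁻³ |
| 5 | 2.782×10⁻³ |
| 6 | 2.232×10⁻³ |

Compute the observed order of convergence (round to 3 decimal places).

p ≈ ln(err_6/err_5) / ln(err_5/err_4)
  = ln(2.232×10⁻³/2.782×10⁻³) / ln(2.782×10⁻³/3.339×10⁻³)
  = ln(0.802301) / ln(0.833184)
  = -0.220271 / -0.182501 ≈ 1.206958

1.207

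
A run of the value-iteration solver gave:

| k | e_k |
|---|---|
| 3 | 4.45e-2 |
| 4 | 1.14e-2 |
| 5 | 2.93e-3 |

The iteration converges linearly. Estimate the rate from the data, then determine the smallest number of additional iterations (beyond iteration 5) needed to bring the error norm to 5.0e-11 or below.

Rate ρ ≈ e_5/e_4 = 2.93e-3/1.14e-2 = 0.2570.
After j more steps, e_{5+j} ≈ 2.93e-3·ρ^j; need ρ^j ≤ 5.0e-11/2.93e-3 = 1.70648e-08.
j ≥ ln(1.70648e-08)/ln(0.2570) = -17.8862/-1.35868 = 13.164.
So 14 more iterations are needed.

14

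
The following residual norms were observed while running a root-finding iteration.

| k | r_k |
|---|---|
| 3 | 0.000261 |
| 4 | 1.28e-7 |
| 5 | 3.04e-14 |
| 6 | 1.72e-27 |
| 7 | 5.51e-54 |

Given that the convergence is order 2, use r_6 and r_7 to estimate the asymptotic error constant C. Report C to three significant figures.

C ≈ r_7 / r_6^2
  = 5.51e-54 / (1.72e-27)^2
  = 5.51e-54 / 2.9584e-54 ≈ 1.8625

1.86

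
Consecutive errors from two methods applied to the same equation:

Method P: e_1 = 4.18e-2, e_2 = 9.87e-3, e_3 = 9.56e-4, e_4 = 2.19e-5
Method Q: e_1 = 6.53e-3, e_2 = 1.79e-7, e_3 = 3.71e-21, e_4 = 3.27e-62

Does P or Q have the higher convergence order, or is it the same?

Q

Method P: p ≈ ln(2.19e-5/9.56e-4)/ln(9.56e-4/9.87e-3) ≈ 1.62.
Method Q: p ≈ ln(3.27e-62/3.71e-21)/ln(3.71e-21/1.79e-7) ≈ 3.00.
Method Q has the higher order (≈3.0 vs ≈1.6).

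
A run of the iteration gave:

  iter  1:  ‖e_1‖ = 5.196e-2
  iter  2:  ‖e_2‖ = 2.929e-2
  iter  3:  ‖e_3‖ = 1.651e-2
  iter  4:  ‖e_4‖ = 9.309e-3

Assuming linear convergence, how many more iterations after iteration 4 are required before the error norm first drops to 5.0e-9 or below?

Rate ρ ≈ ‖e_4‖/‖e_3‖ = 9.309e-3/1.651e-2 = 0.5638.
After j more steps, ‖e_{4+j}‖ ≈ 9.309e-3·ρ^j; need ρ^j ≤ 5.0e-9/9.309e-3 = 5.37115e-07.
j ≥ ln(5.37115e-07)/ln(0.5638) = -14.4371/-0.57306 = 25.193.
So 26 more iterations are needed.

26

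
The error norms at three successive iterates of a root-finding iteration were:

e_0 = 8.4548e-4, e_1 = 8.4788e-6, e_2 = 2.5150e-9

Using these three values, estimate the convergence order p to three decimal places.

1.765

p ≈ ln(e_2/e_1) / ln(e_1/e_0)
  = ln(2.5150e-9/8.4788e-6) / ln(8.4788e-6/8.4548e-4)
  = ln(0.000296622) / ln(0.0100284)
  = -8.123052 / -4.602334 ≈ 1.764985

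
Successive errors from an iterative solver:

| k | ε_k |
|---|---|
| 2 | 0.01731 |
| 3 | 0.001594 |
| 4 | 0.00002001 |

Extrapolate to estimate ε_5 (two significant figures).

6.5e-9

First estimate the order: p ≈ ln(ε_4/ε_3) / ln(ε_3/ε_2) = ln(0.00002001/0.001594)/ln(0.001594/0.01731) = ln(0.0125533)/ln(0.0920855) ≈ 1.8355.
Then ε_5 ≈ ε_4·(ε_4/ε_3)^p = 0.00002001·(0.0125533)^1.8355 = 0.00002001·0.000323795 ≈ 6.479e-09.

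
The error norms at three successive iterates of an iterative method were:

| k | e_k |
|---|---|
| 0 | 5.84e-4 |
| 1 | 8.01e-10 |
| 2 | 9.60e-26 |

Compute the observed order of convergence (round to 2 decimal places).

2.72

p ≈ ln(e_2/e_1) / ln(e_1/e_0)
  = ln(9.60e-26/8.01e-10) / ln(8.01e-10/5.84e-4)
  = ln(1.1985e-16) / ln(1.37158e-06)
  = -36.66029 / -13.49955 ≈ 2.71567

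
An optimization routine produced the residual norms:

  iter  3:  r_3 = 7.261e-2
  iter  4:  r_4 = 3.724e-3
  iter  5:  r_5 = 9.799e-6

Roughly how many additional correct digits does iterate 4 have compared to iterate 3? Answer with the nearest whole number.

Digits gained ≈ log₁₀(r_3/r_4) = log₁₀(7.261e-2/3.724e-3) = log₁₀(19.4979) ≈ 1.290.

1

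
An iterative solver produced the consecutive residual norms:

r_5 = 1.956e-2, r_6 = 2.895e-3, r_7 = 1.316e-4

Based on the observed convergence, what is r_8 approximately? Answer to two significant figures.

First estimate the order: p ≈ ln(r_7/r_6) / ln(r_6/r_5) = ln(1.316e-4/2.895e-3)/ln(2.895e-3/1.956e-2) = ln(0.0454577)/ln(0.148006) ≈ 1.6179.
Then r_8 ≈ r_7·(r_7/r_6)^p = 1.316e-4·(0.0454577)^1.6179 = 1.316e-4·0.00673198 ≈ 8.859e-07.

8.9e-7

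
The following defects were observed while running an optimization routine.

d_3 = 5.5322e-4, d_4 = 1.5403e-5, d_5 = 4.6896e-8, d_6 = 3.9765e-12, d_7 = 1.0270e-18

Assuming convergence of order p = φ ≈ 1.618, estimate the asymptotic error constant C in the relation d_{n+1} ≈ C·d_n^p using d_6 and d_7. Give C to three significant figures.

C ≈ d_7 / d_6^1.618
  = 1.0270e-18 / (3.9765e-12)^1.618
  = 1.0270e-18 / 3.5809e-19 ≈ 2.868

2.87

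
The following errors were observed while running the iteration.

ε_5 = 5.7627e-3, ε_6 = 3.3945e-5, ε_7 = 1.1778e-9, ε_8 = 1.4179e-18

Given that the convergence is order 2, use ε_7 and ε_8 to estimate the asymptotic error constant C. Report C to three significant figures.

C ≈ ε_8 / ε_7^2
  = 1.4179e-18 / (1.1778e-9)^2
  = 1.4179e-18 / 1.38721e-18 ≈ 1.0221

1.02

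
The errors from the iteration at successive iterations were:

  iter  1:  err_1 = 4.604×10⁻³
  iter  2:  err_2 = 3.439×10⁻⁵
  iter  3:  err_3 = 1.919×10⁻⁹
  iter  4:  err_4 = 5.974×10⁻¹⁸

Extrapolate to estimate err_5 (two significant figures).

5.8e-35

First estimate the order: p ≈ ln(err_4/err_3) / ln(err_3/err_2) = ln(5.974×10⁻¹⁸/1.919×10⁻⁹)/ln(1.919×10⁻⁹/3.439×10⁻⁵) = ln(3.11308e-09)/ln(5.58011e-05) ≈ 2.0000.
Then err_5 ≈ err_4·(err_4/err_3)^p = 5.974×10⁻¹⁸·(3.11308e-09)^2.0000 = 5.974×10⁻¹⁸·9.69127e-18 ≈ 5.79e-35.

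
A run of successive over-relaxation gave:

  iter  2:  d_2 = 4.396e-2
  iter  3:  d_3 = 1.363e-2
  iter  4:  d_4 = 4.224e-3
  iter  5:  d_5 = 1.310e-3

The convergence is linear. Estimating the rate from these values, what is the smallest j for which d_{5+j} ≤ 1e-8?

11

Rate ρ ≈ d_5/d_4 = 1.310e-3/4.224e-3 = 0.3101.
After j more steps, d_{5+j} ≈ 1.310e-3·ρ^j; need ρ^j ≤ 1e-8/1.310e-3 = 7.63359e-06.
j ≥ ln(7.63359e-06)/ln(0.3101) = -11.7830/-1.17086 = 10.064.
So 11 more iterations are needed.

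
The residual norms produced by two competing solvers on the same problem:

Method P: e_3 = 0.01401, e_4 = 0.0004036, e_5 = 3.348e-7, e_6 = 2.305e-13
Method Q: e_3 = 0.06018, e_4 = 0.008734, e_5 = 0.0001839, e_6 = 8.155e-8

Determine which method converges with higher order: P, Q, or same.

Method P: p ≈ ln(2.305e-13/3.348e-7)/ln(3.348e-7/0.0004036) ≈ 2.00.
Method Q: p ≈ ln(8.155e-8/0.0001839)/ln(0.0001839/0.008734) ≈ 2.00.
Both orders ≈ 2.0 — effectively the same.

same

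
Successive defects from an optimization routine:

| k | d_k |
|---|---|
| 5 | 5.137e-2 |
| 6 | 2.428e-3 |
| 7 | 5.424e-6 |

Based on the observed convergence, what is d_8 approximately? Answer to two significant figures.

2.7e-11

First estimate the order: p ≈ ln(d_7/d_6) / ln(d_6/d_5) = ln(5.424e-6/2.428e-3)/ln(2.428e-3/5.137e-2) = ln(0.00223394)/ln(0.0472649) ≈ 2.0000.
Then d_8 ≈ d_7·(d_7/d_6)^p = 5.424e-6·(0.00223394)^2.0000 = 5.424e-6·4.99049e-06 ≈ 2.707e-11.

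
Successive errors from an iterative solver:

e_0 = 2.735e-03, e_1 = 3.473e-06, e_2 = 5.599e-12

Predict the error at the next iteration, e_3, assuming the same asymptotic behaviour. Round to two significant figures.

First estimate the order: p ≈ ln(e_2/e_1) / ln(e_1/e_0) = ln(5.599e-12/3.473e-06)/ln(3.473e-06/2.735e-03) = ln(1.61215e-06)/ln(0.00126984) ≈ 2.0000.
Then e_3 ≈ e_2·(e_2/e_1)^p = 5.599e-12·(1.61215e-06)^2.0000 = 5.599e-12·2.59903e-12 ≈ 1.455e-23.

1.5e-23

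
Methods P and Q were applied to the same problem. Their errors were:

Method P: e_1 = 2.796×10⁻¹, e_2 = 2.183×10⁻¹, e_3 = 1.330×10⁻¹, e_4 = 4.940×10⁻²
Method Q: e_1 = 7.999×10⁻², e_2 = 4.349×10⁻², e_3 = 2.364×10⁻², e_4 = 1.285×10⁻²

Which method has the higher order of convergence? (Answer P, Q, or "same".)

P

Method P: p ≈ ln(4.940×10⁻²/1.330×10⁻¹)/ln(1.330×10⁻¹/2.183×10⁻¹) ≈ 2.00.
Method Q: p ≈ ln(1.285×10⁻²/2.364×10⁻²)/ln(2.364×10⁻²/4.349×10⁻²) ≈ 1.00.
Method P has the higher order (≈2.0 vs ≈1.0).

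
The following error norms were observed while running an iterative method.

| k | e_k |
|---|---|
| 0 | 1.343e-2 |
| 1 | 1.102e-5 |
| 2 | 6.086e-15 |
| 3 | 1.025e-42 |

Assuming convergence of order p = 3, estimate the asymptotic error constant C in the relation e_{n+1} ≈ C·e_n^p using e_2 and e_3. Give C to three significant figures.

4.55

C ≈ e_3 / e_2^3
  = 1.025e-42 / (6.086e-15)^3
  = 1.025e-42 / 2.25422e-43 ≈ 4.547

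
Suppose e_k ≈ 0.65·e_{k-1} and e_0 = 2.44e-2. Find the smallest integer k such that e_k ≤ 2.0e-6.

22

After k steps, e_k ≈ 2.44e-2·0.65^k.
Need 0.65^k ≤ 2.0e-6/2.44e-2 = 8.19672e-05.
k ≥ ln(8.19672e-05)/ln(0.65) = -9.4092/-0.43078 = 21.842.
Smallest integer k = 22.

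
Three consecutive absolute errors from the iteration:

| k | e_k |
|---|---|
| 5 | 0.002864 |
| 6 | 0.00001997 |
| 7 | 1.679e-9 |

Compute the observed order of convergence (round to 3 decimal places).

p ≈ ln(e_7/e_6) / ln(e_6/e_5)
  = ln(1.679e-9/0.00001997) / ln(0.00001997/0.002864)
  = ln(8.40761e-05) / ln(0.00697277)
  = -9.383788 / -4.965743 ≈ 1.889705

1.890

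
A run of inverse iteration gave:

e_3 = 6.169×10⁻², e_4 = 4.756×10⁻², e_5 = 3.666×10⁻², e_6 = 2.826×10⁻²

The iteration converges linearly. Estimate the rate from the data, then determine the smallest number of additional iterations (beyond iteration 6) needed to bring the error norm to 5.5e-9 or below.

60

Rate ρ ≈ e_6/e_5 = 2.826×10⁻²/3.666×10⁻² = 0.7709.
After j more steps, e_{6+j} ≈ 2.826×10⁻²·ρ^j; need ρ^j ≤ 5.5e-9/2.826×10⁻² = 1.94621e-07.
j ≥ ln(1.94621e-07)/ln(0.7709) = -15.4522/-0.26020 = 59.386.
So 60 more iterations are needed.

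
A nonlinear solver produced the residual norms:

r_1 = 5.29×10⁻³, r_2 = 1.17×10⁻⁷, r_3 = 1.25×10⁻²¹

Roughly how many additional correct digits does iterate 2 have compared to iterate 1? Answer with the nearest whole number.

5

Digits gained ≈ log₁₀(r_1/r_2) = log₁₀(5.29×10⁻³/1.17×10⁻⁷) = log₁₀(45213.7) ≈ 4.655.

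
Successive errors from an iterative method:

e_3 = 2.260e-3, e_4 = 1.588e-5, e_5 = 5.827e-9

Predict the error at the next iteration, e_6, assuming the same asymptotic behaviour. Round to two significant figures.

First estimate the order: p ≈ ln(e_5/e_4) / ln(e_4/e_3) = ln(5.827e-9/1.588e-5)/ln(1.588e-5/2.260e-3) = ln(0.00036694)/ln(0.00702655) ≈ 1.5954.
Then e_6 ≈ e_5·(e_5/e_4)^p = 5.827e-9·(0.00036694)^1.5954 = 5.827e-9·3.30487e-06 ≈ 1.926e-14.

1.9e-14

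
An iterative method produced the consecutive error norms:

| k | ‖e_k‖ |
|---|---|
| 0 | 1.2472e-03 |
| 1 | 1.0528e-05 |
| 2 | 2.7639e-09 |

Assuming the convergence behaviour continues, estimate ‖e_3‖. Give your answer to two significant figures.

1.8e-15

First estimate the order: p ≈ ln(‖e_2‖/‖e_1‖) / ln(‖e_1‖/‖e_0‖) = ln(2.7639e-09/1.0528e-05)/ln(1.0528e-05/1.2472e-03) = ln(0.000262528)/ln(0.00844131) ≈ 1.7269.
Then ‖e_3‖ ≈ ‖e_2‖·(‖e_2‖/‖e_1‖)^p = 2.7639e-09·(0.000262528)^1.7269 = 2.7639e-09·6.5505e-07 ≈ 1.81e-15.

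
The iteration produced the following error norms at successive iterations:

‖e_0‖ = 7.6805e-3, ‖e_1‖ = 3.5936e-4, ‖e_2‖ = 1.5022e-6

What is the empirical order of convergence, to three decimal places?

p ≈ ln(‖e_2‖/‖e_1‖) / ln(‖e_1‖/‖e_0‖)
  = ln(1.5022e-6/3.5936e-4) / ln(3.5936e-4/7.6805e-3)
  = ln(0.00418021) / ln(0.0467886)
  = -5.477394 / -3.062116 ≈ 1.788761

1.789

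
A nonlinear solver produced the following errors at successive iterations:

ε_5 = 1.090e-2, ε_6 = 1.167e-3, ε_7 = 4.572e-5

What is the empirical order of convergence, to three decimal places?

1.450

p ≈ ln(ε_7/ε_6) / ln(ε_6/ε_5)
  = ln(4.572e-5/1.167e-3) / ln(1.167e-3/1.090e-2)
  = ln(0.0391774) / ln(0.107064)
  = -3.239655 / -2.234328 ≈ 1.449946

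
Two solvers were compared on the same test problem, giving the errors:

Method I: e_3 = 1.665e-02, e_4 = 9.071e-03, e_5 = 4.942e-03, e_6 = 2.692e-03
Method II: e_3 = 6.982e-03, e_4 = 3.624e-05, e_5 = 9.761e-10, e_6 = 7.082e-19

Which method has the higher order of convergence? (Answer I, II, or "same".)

II

Method I: p ≈ ln(2.692e-03/4.942e-03)/ln(4.942e-03/9.071e-03) ≈ 1.00.
Method II: p ≈ ln(7.082e-19/9.761e-10)/ln(9.761e-10/3.624e-05) ≈ 2.00.
Method II has the higher order (≈2.0 vs ≈1.0).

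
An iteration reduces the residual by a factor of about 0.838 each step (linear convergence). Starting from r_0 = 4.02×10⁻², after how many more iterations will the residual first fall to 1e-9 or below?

After k steps, r_k ≈ 4.02×10⁻²·0.838^k.
Need 0.838^k ≤ 1e-9/4.02×10⁻² = 2.48756e-08.
k ≥ ln(2.48756e-08)/ln(0.838) = -17.5094/-0.17674 = 99.069.
Smallest integer k = 100.

100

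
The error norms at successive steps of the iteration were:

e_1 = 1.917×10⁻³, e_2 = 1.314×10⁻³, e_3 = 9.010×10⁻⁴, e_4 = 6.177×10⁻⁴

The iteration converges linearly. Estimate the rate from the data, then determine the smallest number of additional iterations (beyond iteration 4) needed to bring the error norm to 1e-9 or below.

Rate ρ ≈ e_4/e_3 = 6.177×10⁻⁴/9.010×10⁻⁴ = 0.6856.
After j more steps, e_{4+j} ≈ 6.177×10⁻⁴·ρ^j; need ρ^j ≤ 1e-9/6.177×10⁻⁴ = 1.61891e-06.
j ≥ ln(1.61891e-06)/ln(0.6856) = -13.3338/-0.37746 = 35.325.
So 36 more iterations are needed.

36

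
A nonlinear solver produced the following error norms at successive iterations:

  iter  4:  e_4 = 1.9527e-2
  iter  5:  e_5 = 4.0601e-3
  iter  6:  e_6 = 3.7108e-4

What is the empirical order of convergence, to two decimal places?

1.52

p ≈ ln(e_6/e_5) / ln(e_5/e_4)
  = ln(3.7108e-4/4.0601e-3) / ln(4.0601e-3/1.9527e-2)
  = ln(0.0913968) / ln(0.207922)
  = -2.39254 / -1.57059 ≈ 1.52334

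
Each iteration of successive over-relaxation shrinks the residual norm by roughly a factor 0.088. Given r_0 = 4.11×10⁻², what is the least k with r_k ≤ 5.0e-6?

4

After k steps, r_k ≈ 4.11×10⁻²·0.088^k.
Need 0.088^k ≤ 5.0e-6/4.11×10⁻² = 0.000121655.
k ≥ ln(0.000121655)/ln(0.088) = -9.0143/-2.43042 = 3.709.
Smallest integer k = 4.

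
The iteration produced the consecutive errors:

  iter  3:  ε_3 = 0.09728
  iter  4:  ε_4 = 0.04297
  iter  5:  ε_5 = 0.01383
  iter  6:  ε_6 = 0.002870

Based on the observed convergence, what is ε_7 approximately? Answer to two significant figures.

First estimate the order: p ≈ ln(ε_6/ε_5) / ln(ε_5/ε_4) = ln(0.002870/0.01383)/ln(0.01383/0.04297) = ln(0.20752)/ln(0.321852) ≈ 1.3871.
Then ε_7 ≈ ε_6·(ε_6/ε_5)^p = 0.002870·(0.20752)^1.3871 = 0.002870·0.1129 ≈ 0.000324.

3.2e-4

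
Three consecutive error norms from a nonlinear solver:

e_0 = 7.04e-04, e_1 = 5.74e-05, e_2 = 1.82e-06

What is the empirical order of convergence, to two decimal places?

1.38

p ≈ ln(e_2/e_1) / ln(e_1/e_0)
  = ln(1.82e-06/5.74e-05) / ln(5.74e-05/7.04e-04)
  = ln(0.0317073) / ln(0.0815341)
  = -3.45121 / -2.50673 ≈ 1.37678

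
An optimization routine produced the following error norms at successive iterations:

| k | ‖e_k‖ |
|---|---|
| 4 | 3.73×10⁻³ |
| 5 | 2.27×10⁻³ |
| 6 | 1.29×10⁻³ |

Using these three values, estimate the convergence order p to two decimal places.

p ≈ ln(‖e_6‖/‖e_5‖) / ln(‖e_5‖/‖e_4‖)
  = ln(1.29×10⁻³/2.27×10⁻³) / ln(2.27×10⁻³/3.73×10⁻³)
  = ln(0.568282) / ln(0.608579)
  = -0.56514 / -0.49663 ≈ 1.13795

1.14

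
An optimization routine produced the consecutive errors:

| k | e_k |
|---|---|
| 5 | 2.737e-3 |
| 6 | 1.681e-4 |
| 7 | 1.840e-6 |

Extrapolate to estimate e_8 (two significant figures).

1.2e-9

First estimate the order: p ≈ ln(e_7/e_6) / ln(e_6/e_5) = ln(1.840e-6/1.681e-4)/ln(1.681e-4/2.737e-3) = ln(0.0109459)/ln(0.0614176) ≈ 1.6182.
Then e_8 ≈ e_7·(e_7/e_6)^p = 1.840e-6·(0.0109459)^1.6182 = 1.840e-6·0.000671609 ≈ 1.236e-09.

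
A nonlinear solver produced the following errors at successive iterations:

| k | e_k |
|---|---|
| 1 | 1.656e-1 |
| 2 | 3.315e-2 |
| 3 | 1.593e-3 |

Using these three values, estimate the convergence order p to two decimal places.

1.89

p ≈ ln(e_3/e_2) / ln(e_2/e_1)
  = ln(1.593e-3/3.315e-2) / ln(3.315e-2/1.656e-1)
  = ln(0.0480543) / ln(0.200181)
  = -3.03542 / -1.60853 ≈ 1.88708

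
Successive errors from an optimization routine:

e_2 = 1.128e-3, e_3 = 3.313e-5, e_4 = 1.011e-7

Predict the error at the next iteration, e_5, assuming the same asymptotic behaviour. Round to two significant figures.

7.5e-12

First estimate the order: p ≈ ln(e_4/e_3) / ln(e_3/e_2) = ln(1.011e-7/3.313e-5)/ln(3.313e-5/1.128e-3) = ln(0.00305161)/ln(0.0293706) ≈ 1.6419.
Then e_5 ≈ e_4·(e_4/e_3)^p = 1.011e-7·(0.00305161)^1.6419 = 1.011e-7·7.41051e-05 ≈ 7.492e-12.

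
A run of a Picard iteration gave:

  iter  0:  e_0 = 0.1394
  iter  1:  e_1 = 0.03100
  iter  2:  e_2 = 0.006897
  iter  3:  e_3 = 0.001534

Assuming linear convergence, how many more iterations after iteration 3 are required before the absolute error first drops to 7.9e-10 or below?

Rate ρ ≈ e_3/e_2 = 0.001534/0.006897 = 0.2224.
After j more steps, e_{3+j} ≈ 0.001534·ρ^j; need ρ^j ≤ 7.9e-10/0.001534 = 5.14993e-07.
j ≥ ln(5.14993e-07)/ln(0.2224) = -14.4791/-1.50328 = 9.632.
So 10 more iterations are needed.

10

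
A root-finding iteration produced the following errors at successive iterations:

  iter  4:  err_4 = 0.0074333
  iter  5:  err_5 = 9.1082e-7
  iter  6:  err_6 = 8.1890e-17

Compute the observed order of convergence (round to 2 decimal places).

p ≈ ln(err_6/err_5) / ln(err_5/err_4)
  = ln(8.1890e-17/9.1082e-7) / ln(9.1082e-7/0.0074333)
  = ln(8.9908e-11) / ln(0.000122532)
  = -23.13223 / -9.00714 ≈ 2.56821

2.57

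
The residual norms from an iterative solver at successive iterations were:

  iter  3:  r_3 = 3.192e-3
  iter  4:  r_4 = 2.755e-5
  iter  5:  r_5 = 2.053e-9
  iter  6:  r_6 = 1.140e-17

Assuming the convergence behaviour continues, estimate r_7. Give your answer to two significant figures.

First estimate the order: p ≈ ln(r_6/r_5) / ln(r_5/r_4) = ln(1.140e-17/2.053e-9)/ln(2.053e-9/2.755e-5) = ln(5.55285e-09)/ln(7.45191e-05) ≈ 2.0000.
Then r_7 ≈ r_6·(r_6/r_5)^p = 1.140e-17·(5.55285e-09)^2.0000 = 1.140e-17·3.08341e-17 ≈ 3.515e-34.

3.5e-34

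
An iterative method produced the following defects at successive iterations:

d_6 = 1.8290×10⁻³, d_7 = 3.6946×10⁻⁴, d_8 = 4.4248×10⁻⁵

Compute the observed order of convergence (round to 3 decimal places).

p ≈ ln(d_8/d_7) / ln(d_7/d_6)
  = ln(4.4248×10⁻⁵/3.6946×10⁻⁴) / ln(3.6946×10⁻⁴/1.8290×10⁻³)
  = ln(0.119764) / ln(0.202001)
  = -2.122232 / -1.599483 ≈ 1.326824

1.327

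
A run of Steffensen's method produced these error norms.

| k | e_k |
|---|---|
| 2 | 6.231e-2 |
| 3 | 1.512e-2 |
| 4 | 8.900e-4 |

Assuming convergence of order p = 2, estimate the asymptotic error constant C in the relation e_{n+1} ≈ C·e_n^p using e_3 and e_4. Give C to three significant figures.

3.89

C ≈ e_4 / e_3^2
  = 8.900e-4 / (1.512e-2)^2
  = 8.900e-4 / 0.000228614 ≈ 3.893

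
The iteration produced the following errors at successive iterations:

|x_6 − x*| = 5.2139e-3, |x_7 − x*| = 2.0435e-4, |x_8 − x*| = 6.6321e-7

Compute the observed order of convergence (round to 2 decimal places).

1.77

p ≈ ln(|x_8 − x*|/|x_7 − x*|) / ln(|x_7 − x*|/|x_6 − x*|)
  = ln(6.6321e-7/2.0435e-4) / ln(2.0435e-4/5.2139e-3)
  = ln(0.00324546) / ln(0.0391933)
  = -5.73050 / -3.23925 ≈ 1.76908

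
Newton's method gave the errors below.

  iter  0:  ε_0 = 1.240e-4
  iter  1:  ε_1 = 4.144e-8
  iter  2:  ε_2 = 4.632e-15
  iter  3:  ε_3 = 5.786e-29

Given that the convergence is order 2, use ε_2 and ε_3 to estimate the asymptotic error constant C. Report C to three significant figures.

2.70

C ≈ ε_3 / ε_2^2
  = 5.786e-29 / (4.632e-15)^2
  = 5.786e-29 / 2.14554e-29 ≈ 2.6968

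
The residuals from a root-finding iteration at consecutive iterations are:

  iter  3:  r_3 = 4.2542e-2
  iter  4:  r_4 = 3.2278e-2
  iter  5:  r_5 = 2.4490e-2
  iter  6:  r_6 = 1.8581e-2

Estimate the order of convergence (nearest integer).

Consecutive ratios: r_6/r_5 = 1.8581e-2/2.4490e-2 = 0.758718, r_5/r_4 = 2.4490e-2/3.2278e-2 = 0.758721.
p ≈ ln(0.758718)/ln(0.758721) = -0.2761/-0.2761 ≈ 1.00.
So the convergence is linear (order 1).

1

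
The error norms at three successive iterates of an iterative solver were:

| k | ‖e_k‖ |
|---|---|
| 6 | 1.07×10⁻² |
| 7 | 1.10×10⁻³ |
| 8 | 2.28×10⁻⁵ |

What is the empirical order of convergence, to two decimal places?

p ≈ ln(‖e_8‖/‖e_7‖) / ln(‖e_7‖/‖e_6‖)
  = ln(2.28×10⁻⁵/1.10×10⁻³) / ln(1.10×10⁻³/1.07×10⁻²)
  = ln(0.0207273) / ln(0.102804)
  = -3.87630 / -2.27493 ≈ 1.70392

1.70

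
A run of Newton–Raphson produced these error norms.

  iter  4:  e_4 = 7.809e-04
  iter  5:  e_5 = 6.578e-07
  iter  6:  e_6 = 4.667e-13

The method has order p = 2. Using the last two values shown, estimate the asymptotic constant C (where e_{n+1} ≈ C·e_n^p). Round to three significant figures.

C ≈ e_6 / e_5^2
  = 4.667e-13 / (6.578e-07)^2
  = 4.667e-13 / 4.32701e-13 ≈ 1.0786

1.08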